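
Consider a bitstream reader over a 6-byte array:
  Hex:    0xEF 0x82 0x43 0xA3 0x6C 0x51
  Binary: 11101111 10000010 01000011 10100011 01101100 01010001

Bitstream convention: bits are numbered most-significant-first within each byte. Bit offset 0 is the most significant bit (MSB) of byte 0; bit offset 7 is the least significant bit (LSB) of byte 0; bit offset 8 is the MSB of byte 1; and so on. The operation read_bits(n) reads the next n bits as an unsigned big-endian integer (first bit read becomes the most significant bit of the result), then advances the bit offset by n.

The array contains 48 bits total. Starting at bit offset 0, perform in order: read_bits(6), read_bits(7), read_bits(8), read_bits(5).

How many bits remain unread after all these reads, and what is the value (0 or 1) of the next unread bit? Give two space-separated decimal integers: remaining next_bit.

Read 1: bits[0:6] width=6 -> value=59 (bin 111011); offset now 6 = byte 0 bit 6; 42 bits remain
Read 2: bits[6:13] width=7 -> value=112 (bin 1110000); offset now 13 = byte 1 bit 5; 35 bits remain
Read 3: bits[13:21] width=8 -> value=72 (bin 01001000); offset now 21 = byte 2 bit 5; 27 bits remain
Read 4: bits[21:26] width=5 -> value=14 (bin 01110); offset now 26 = byte 3 bit 2; 22 bits remain

Answer: 22 1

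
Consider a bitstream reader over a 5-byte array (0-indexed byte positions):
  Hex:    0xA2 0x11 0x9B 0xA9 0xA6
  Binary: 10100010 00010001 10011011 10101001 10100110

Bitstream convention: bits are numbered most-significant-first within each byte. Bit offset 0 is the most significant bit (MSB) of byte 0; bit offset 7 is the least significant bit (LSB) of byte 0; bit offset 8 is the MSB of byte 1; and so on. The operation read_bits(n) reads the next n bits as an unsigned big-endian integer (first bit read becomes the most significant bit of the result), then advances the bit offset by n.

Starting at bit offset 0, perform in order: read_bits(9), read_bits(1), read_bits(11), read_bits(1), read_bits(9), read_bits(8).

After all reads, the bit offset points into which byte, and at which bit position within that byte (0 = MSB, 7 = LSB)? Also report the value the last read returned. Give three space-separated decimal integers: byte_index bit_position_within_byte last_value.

Read 1: bits[0:9] width=9 -> value=324 (bin 101000100); offset now 9 = byte 1 bit 1; 31 bits remain
Read 2: bits[9:10] width=1 -> value=0 (bin 0); offset now 10 = byte 1 bit 2; 30 bits remain
Read 3: bits[10:21] width=11 -> value=563 (bin 01000110011); offset now 21 = byte 2 bit 5; 19 bits remain
Read 4: bits[21:22] width=1 -> value=0 (bin 0); offset now 22 = byte 2 bit 6; 18 bits remain
Read 5: bits[22:31] width=9 -> value=468 (bin 111010100); offset now 31 = byte 3 bit 7; 9 bits remain
Read 6: bits[31:39] width=8 -> value=211 (bin 11010011); offset now 39 = byte 4 bit 7; 1 bits remain

Answer: 4 7 211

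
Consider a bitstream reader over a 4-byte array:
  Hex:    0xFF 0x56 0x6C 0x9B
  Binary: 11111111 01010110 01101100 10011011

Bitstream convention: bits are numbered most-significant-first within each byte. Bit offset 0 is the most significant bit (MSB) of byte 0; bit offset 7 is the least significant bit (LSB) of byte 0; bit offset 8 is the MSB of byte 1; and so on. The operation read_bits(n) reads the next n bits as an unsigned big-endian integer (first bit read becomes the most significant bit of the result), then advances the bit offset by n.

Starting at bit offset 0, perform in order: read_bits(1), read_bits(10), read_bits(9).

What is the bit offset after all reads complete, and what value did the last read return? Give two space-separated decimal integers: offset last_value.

Answer: 20 358

Derivation:
Read 1: bits[0:1] width=1 -> value=1 (bin 1); offset now 1 = byte 0 bit 1; 31 bits remain
Read 2: bits[1:11] width=10 -> value=1018 (bin 1111111010); offset now 11 = byte 1 bit 3; 21 bits remain
Read 3: bits[11:20] width=9 -> value=358 (bin 101100110); offset now 20 = byte 2 bit 4; 12 bits remain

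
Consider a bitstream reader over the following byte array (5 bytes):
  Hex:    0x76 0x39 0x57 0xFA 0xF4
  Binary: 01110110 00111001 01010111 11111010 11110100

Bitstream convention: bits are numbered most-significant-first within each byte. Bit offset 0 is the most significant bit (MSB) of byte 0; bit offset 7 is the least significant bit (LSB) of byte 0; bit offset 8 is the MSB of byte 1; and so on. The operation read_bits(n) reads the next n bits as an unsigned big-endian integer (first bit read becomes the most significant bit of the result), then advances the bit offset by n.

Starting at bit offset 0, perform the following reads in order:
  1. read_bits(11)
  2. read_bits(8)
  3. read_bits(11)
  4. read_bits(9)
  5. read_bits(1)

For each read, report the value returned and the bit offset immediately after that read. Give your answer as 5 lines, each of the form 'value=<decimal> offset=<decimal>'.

Answer: value=945 offset=11
value=202 offset=19
value=1534 offset=30
value=378 offset=39
value=0 offset=40

Derivation:
Read 1: bits[0:11] width=11 -> value=945 (bin 01110110001); offset now 11 = byte 1 bit 3; 29 bits remain
Read 2: bits[11:19] width=8 -> value=202 (bin 11001010); offset now 19 = byte 2 bit 3; 21 bits remain
Read 3: bits[19:30] width=11 -> value=1534 (bin 10111111110); offset now 30 = byte 3 bit 6; 10 bits remain
Read 4: bits[30:39] width=9 -> value=378 (bin 101111010); offset now 39 = byte 4 bit 7; 1 bits remain
Read 5: bits[39:40] width=1 -> value=0 (bin 0); offset now 40 = byte 5 bit 0; 0 bits remain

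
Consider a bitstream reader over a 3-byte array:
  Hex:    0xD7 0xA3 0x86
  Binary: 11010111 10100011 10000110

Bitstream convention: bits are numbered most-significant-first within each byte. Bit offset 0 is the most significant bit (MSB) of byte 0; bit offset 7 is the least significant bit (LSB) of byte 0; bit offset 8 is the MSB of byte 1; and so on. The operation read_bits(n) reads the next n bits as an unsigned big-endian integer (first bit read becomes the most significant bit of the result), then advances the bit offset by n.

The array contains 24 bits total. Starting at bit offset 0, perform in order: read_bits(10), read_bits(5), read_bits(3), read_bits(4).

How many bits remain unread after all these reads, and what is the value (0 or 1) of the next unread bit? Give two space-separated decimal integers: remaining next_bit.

Read 1: bits[0:10] width=10 -> value=862 (bin 1101011110); offset now 10 = byte 1 bit 2; 14 bits remain
Read 2: bits[10:15] width=5 -> value=17 (bin 10001); offset now 15 = byte 1 bit 7; 9 bits remain
Read 3: bits[15:18] width=3 -> value=6 (bin 110); offset now 18 = byte 2 bit 2; 6 bits remain
Read 4: bits[18:22] width=4 -> value=1 (bin 0001); offset now 22 = byte 2 bit 6; 2 bits remain

Answer: 2 1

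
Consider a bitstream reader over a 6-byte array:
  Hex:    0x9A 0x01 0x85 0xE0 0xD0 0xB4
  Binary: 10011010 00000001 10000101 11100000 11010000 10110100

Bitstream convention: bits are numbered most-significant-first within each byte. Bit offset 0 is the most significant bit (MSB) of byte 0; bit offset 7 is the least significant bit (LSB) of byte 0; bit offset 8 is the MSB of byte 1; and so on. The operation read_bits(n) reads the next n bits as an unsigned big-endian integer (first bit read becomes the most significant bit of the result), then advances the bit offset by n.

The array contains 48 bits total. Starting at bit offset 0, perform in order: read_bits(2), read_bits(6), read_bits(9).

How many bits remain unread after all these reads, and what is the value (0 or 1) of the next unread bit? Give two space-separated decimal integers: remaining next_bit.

Answer: 31 0

Derivation:
Read 1: bits[0:2] width=2 -> value=2 (bin 10); offset now 2 = byte 0 bit 2; 46 bits remain
Read 2: bits[2:8] width=6 -> value=26 (bin 011010); offset now 8 = byte 1 bit 0; 40 bits remain
Read 3: bits[8:17] width=9 -> value=3 (bin 000000011); offset now 17 = byte 2 bit 1; 31 bits remain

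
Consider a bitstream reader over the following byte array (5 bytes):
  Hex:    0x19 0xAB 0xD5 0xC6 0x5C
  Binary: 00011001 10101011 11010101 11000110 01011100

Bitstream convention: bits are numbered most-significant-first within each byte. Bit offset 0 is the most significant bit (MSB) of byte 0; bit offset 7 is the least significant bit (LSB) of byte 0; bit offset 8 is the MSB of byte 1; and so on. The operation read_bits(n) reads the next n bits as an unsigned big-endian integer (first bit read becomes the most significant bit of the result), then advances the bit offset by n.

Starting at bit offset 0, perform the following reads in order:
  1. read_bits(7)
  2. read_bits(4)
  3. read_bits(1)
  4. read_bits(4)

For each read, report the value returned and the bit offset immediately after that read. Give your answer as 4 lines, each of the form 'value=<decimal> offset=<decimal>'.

Read 1: bits[0:7] width=7 -> value=12 (bin 0001100); offset now 7 = byte 0 bit 7; 33 bits remain
Read 2: bits[7:11] width=4 -> value=13 (bin 1101); offset now 11 = byte 1 bit 3; 29 bits remain
Read 3: bits[11:12] width=1 -> value=0 (bin 0); offset now 12 = byte 1 bit 4; 28 bits remain
Read 4: bits[12:16] width=4 -> value=11 (bin 1011); offset now 16 = byte 2 bit 0; 24 bits remain

Answer: value=12 offset=7
value=13 offset=11
value=0 offset=12
value=11 offset=16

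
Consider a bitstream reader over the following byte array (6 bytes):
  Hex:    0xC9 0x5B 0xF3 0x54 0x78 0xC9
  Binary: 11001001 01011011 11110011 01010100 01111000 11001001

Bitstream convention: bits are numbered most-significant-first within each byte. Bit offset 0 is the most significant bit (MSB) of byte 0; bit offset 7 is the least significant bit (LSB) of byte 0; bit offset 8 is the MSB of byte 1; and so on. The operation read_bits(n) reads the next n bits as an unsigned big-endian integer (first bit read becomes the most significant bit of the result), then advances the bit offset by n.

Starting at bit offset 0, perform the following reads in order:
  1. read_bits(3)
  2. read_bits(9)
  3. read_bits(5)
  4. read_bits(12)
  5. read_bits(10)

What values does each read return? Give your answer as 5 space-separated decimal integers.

Answer: 6 149 23 3690 572

Derivation:
Read 1: bits[0:3] width=3 -> value=6 (bin 110); offset now 3 = byte 0 bit 3; 45 bits remain
Read 2: bits[3:12] width=9 -> value=149 (bin 010010101); offset now 12 = byte 1 bit 4; 36 bits remain
Read 3: bits[12:17] width=5 -> value=23 (bin 10111); offset now 17 = byte 2 bit 1; 31 bits remain
Read 4: bits[17:29] width=12 -> value=3690 (bin 111001101010); offset now 29 = byte 3 bit 5; 19 bits remain
Read 5: bits[29:39] width=10 -> value=572 (bin 1000111100); offset now 39 = byte 4 bit 7; 9 bits remain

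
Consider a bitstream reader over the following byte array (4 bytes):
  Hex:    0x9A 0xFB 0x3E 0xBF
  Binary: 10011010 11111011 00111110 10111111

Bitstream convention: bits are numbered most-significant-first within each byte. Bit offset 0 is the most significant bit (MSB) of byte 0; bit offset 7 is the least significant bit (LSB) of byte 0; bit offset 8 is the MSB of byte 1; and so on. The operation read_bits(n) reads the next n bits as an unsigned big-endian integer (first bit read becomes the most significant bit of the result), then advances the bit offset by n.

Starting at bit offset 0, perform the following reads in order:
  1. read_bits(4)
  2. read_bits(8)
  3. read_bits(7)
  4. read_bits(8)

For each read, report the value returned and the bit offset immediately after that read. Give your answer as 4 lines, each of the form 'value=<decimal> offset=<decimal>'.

Read 1: bits[0:4] width=4 -> value=9 (bin 1001); offset now 4 = byte 0 bit 4; 28 bits remain
Read 2: bits[4:12] width=8 -> value=175 (bin 10101111); offset now 12 = byte 1 bit 4; 20 bits remain
Read 3: bits[12:19] width=7 -> value=89 (bin 1011001); offset now 19 = byte 2 bit 3; 13 bits remain
Read 4: bits[19:27] width=8 -> value=245 (bin 11110101); offset now 27 = byte 3 bit 3; 5 bits remain

Answer: value=9 offset=4
value=175 offset=12
value=89 offset=19
value=245 offset=27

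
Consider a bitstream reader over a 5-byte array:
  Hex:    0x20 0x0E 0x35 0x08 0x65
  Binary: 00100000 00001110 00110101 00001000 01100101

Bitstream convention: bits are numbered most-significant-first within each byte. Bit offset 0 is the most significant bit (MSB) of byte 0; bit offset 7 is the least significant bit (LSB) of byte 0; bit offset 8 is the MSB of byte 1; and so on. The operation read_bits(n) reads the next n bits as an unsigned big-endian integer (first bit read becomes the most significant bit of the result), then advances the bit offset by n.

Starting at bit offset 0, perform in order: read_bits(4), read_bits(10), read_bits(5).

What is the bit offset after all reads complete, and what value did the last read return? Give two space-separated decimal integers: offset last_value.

Read 1: bits[0:4] width=4 -> value=2 (bin 0010); offset now 4 = byte 0 bit 4; 36 bits remain
Read 2: bits[4:14] width=10 -> value=3 (bin 0000000011); offset now 14 = byte 1 bit 6; 26 bits remain
Read 3: bits[14:19] width=5 -> value=17 (bin 10001); offset now 19 = byte 2 bit 3; 21 bits remain

Answer: 19 17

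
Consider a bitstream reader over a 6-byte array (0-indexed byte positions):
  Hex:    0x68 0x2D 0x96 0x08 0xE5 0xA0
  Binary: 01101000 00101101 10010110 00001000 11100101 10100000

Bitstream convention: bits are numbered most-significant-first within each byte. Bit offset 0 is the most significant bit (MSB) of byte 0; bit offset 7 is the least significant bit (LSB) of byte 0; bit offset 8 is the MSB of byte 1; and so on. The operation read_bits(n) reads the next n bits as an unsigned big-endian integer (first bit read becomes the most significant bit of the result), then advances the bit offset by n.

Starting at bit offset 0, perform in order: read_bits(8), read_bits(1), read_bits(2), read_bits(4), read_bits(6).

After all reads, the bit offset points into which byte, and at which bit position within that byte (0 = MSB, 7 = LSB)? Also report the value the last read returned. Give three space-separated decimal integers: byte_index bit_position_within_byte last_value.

Answer: 2 5 50

Derivation:
Read 1: bits[0:8] width=8 -> value=104 (bin 01101000); offset now 8 = byte 1 bit 0; 40 bits remain
Read 2: bits[8:9] width=1 -> value=0 (bin 0); offset now 9 = byte 1 bit 1; 39 bits remain
Read 3: bits[9:11] width=2 -> value=1 (bin 01); offset now 11 = byte 1 bit 3; 37 bits remain
Read 4: bits[11:15] width=4 -> value=6 (bin 0110); offset now 15 = byte 1 bit 7; 33 bits remain
Read 5: bits[15:21] width=6 -> value=50 (bin 110010); offset now 21 = byte 2 bit 5; 27 bits remain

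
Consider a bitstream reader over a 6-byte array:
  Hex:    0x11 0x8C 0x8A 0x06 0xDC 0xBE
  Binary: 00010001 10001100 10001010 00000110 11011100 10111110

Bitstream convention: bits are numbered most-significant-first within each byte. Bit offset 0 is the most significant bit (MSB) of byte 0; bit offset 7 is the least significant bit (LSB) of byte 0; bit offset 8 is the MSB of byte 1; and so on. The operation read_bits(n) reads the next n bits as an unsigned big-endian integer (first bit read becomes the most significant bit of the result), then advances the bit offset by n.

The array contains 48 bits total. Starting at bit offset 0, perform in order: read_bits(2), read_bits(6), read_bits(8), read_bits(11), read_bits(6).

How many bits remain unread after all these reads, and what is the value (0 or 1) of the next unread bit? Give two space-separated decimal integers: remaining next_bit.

Answer: 15 1

Derivation:
Read 1: bits[0:2] width=2 -> value=0 (bin 00); offset now 2 = byte 0 bit 2; 46 bits remain
Read 2: bits[2:8] width=6 -> value=17 (bin 010001); offset now 8 = byte 1 bit 0; 40 bits remain
Read 3: bits[8:16] width=8 -> value=140 (bin 10001100); offset now 16 = byte 2 bit 0; 32 bits remain
Read 4: bits[16:27] width=11 -> value=1104 (bin 10001010000); offset now 27 = byte 3 bit 3; 21 bits remain
Read 5: bits[27:33] width=6 -> value=13 (bin 001101); offset now 33 = byte 4 bit 1; 15 bits remain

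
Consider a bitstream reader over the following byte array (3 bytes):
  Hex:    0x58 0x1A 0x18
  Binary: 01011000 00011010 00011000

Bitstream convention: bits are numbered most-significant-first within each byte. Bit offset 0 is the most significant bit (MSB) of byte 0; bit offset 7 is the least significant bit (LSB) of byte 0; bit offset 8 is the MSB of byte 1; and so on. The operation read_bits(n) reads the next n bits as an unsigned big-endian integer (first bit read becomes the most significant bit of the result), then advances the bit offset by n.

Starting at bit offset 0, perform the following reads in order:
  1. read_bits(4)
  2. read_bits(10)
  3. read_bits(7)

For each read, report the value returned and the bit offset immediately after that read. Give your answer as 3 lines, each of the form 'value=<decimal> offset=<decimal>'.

Answer: value=5 offset=4
value=518 offset=14
value=67 offset=21

Derivation:
Read 1: bits[0:4] width=4 -> value=5 (bin 0101); offset now 4 = byte 0 bit 4; 20 bits remain
Read 2: bits[4:14] width=10 -> value=518 (bin 1000000110); offset now 14 = byte 1 bit 6; 10 bits remain
Read 3: bits[14:21] width=7 -> value=67 (bin 1000011); offset now 21 = byte 2 bit 5; 3 bits remain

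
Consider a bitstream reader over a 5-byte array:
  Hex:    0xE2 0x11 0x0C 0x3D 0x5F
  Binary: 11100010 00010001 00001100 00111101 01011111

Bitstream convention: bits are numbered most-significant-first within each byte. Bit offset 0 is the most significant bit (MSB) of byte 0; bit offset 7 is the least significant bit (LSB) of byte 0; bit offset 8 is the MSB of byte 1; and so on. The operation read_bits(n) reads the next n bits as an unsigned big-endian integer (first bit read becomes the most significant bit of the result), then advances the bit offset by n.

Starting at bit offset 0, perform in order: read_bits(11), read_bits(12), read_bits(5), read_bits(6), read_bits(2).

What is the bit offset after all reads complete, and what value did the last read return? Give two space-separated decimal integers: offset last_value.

Answer: 36 1

Derivation:
Read 1: bits[0:11] width=11 -> value=1808 (bin 11100010000); offset now 11 = byte 1 bit 3; 29 bits remain
Read 2: bits[11:23] width=12 -> value=2182 (bin 100010000110); offset now 23 = byte 2 bit 7; 17 bits remain
Read 3: bits[23:28] width=5 -> value=3 (bin 00011); offset now 28 = byte 3 bit 4; 12 bits remain
Read 4: bits[28:34] width=6 -> value=53 (bin 110101); offset now 34 = byte 4 bit 2; 6 bits remain
Read 5: bits[34:36] width=2 -> value=1 (bin 01); offset now 36 = byte 4 bit 4; 4 bits remain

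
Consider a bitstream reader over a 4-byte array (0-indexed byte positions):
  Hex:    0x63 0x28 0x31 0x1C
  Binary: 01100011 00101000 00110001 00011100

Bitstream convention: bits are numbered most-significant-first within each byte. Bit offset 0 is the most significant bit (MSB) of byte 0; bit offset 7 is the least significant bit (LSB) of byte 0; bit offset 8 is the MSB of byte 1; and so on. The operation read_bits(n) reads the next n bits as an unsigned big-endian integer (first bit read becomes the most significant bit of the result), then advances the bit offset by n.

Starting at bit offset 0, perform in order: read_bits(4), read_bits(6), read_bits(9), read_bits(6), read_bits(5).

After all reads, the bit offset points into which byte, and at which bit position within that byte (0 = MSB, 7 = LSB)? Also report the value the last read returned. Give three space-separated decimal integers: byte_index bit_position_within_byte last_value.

Read 1: bits[0:4] width=4 -> value=6 (bin 0110); offset now 4 = byte 0 bit 4; 28 bits remain
Read 2: bits[4:10] width=6 -> value=12 (bin 001100); offset now 10 = byte 1 bit 2; 22 bits remain
Read 3: bits[10:19] width=9 -> value=321 (bin 101000001); offset now 19 = byte 2 bit 3; 13 bits remain
Read 4: bits[19:25] width=6 -> value=34 (bin 100010); offset now 25 = byte 3 bit 1; 7 bits remain
Read 5: bits[25:30] width=5 -> value=7 (bin 00111); offset now 30 = byte 3 bit 6; 2 bits remain

Answer: 3 6 7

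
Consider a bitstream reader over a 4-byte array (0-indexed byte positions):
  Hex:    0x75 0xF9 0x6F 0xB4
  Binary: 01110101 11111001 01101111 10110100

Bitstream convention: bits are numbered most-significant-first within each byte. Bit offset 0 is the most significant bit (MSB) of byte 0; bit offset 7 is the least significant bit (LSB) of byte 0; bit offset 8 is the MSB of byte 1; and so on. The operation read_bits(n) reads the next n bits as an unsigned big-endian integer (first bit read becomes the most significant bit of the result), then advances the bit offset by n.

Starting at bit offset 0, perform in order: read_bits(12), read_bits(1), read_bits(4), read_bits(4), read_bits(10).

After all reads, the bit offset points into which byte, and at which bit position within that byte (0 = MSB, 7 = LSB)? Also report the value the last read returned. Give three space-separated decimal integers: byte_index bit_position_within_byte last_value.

Answer: 3 7 986

Derivation:
Read 1: bits[0:12] width=12 -> value=1887 (bin 011101011111); offset now 12 = byte 1 bit 4; 20 bits remain
Read 2: bits[12:13] width=1 -> value=1 (bin 1); offset now 13 = byte 1 bit 5; 19 bits remain
Read 3: bits[13:17] width=4 -> value=2 (bin 0010); offset now 17 = byte 2 bit 1; 15 bits remain
Read 4: bits[17:21] width=4 -> value=13 (bin 1101); offset now 21 = byte 2 bit 5; 11 bits remain
Read 5: bits[21:31] width=10 -> value=986 (bin 1111011010); offset now 31 = byte 3 bit 7; 1 bits remain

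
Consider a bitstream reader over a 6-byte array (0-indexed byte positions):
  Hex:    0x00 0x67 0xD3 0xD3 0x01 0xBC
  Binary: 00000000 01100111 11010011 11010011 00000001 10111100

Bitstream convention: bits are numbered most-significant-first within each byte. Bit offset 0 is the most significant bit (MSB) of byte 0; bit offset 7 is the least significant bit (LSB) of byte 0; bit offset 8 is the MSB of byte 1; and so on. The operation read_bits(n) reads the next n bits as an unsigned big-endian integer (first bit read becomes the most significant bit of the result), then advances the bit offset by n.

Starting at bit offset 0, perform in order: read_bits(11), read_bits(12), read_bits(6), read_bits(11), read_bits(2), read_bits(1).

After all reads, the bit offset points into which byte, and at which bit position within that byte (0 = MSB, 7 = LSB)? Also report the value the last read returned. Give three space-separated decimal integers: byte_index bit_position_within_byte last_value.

Read 1: bits[0:11] width=11 -> value=3 (bin 00000000011); offset now 11 = byte 1 bit 3; 37 bits remain
Read 2: bits[11:23] width=12 -> value=1001 (bin 001111101001); offset now 23 = byte 2 bit 7; 25 bits remain
Read 3: bits[23:29] width=6 -> value=58 (bin 111010); offset now 29 = byte 3 bit 5; 19 bits remain
Read 4: bits[29:40] width=11 -> value=769 (bin 01100000001); offset now 40 = byte 5 bit 0; 8 bits remain
Read 5: bits[40:42] width=2 -> value=2 (bin 10); offset now 42 = byte 5 bit 2; 6 bits remain
Read 6: bits[42:43] width=1 -> value=1 (bin 1); offset now 43 = byte 5 bit 3; 5 bits remain

Answer: 5 3 1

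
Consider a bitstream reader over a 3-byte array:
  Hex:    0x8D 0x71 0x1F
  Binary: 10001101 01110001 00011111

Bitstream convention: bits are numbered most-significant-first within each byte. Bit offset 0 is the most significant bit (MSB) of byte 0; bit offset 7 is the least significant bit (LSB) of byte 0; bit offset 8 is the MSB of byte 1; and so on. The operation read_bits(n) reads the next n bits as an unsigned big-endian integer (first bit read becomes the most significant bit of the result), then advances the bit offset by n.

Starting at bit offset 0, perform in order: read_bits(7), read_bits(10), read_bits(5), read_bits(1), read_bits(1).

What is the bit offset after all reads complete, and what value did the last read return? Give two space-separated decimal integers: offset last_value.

Read 1: bits[0:7] width=7 -> value=70 (bin 1000110); offset now 7 = byte 0 bit 7; 17 bits remain
Read 2: bits[7:17] width=10 -> value=738 (bin 1011100010); offset now 17 = byte 2 bit 1; 7 bits remain
Read 3: bits[17:22] width=5 -> value=7 (bin 00111); offset now 22 = byte 2 bit 6; 2 bits remain
Read 4: bits[22:23] width=1 -> value=1 (bin 1); offset now 23 = byte 2 bit 7; 1 bits remain
Read 5: bits[23:24] width=1 -> value=1 (bin 1); offset now 24 = byte 3 bit 0; 0 bits remain

Answer: 24 1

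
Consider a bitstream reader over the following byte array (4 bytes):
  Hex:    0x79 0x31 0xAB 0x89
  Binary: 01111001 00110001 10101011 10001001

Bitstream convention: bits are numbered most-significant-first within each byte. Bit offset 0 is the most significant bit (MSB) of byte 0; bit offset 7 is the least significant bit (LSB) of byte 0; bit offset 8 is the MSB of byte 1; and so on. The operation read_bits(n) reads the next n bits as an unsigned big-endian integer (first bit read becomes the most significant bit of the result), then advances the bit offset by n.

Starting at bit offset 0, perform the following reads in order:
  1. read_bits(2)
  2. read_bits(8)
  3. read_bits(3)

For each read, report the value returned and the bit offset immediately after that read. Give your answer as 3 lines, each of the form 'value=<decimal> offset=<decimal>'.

Read 1: bits[0:2] width=2 -> value=1 (bin 01); offset now 2 = byte 0 bit 2; 30 bits remain
Read 2: bits[2:10] width=8 -> value=228 (bin 11100100); offset now 10 = byte 1 bit 2; 22 bits remain
Read 3: bits[10:13] width=3 -> value=6 (bin 110); offset now 13 = byte 1 bit 5; 19 bits remain

Answer: value=1 offset=2
value=228 offset=10
value=6 offset=13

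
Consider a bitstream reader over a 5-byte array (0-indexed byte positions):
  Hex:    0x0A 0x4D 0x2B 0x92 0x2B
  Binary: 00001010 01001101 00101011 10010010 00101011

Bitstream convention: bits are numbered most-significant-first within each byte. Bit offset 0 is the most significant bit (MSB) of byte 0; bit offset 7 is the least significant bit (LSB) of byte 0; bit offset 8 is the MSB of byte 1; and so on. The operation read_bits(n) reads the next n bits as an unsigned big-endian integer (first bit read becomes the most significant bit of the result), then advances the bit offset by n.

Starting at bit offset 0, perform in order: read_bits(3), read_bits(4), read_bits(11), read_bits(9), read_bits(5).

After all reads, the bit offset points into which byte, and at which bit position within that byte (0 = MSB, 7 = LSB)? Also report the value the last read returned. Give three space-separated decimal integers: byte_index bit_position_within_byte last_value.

Read 1: bits[0:3] width=3 -> value=0 (bin 000); offset now 3 = byte 0 bit 3; 37 bits remain
Read 2: bits[3:7] width=4 -> value=5 (bin 0101); offset now 7 = byte 0 bit 7; 33 bits remain
Read 3: bits[7:18] width=11 -> value=308 (bin 00100110100); offset now 18 = byte 2 bit 2; 22 bits remain
Read 4: bits[18:27] width=9 -> value=348 (bin 101011100); offset now 27 = byte 3 bit 3; 13 bits remain
Read 5: bits[27:32] width=5 -> value=18 (bin 10010); offset now 32 = byte 4 bit 0; 8 bits remain

Answer: 4 0 18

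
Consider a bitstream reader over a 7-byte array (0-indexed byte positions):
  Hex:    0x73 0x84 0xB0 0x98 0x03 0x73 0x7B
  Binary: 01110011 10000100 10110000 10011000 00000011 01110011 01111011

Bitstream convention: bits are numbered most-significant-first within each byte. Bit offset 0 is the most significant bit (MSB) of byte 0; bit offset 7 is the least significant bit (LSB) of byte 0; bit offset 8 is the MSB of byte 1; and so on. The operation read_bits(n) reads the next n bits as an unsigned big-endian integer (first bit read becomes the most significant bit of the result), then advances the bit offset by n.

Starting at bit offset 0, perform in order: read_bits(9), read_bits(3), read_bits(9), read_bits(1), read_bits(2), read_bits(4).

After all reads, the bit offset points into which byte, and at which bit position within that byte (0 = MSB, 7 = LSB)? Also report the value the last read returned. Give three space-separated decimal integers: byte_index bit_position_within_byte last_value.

Answer: 3 4 9

Derivation:
Read 1: bits[0:9] width=9 -> value=231 (bin 011100111); offset now 9 = byte 1 bit 1; 47 bits remain
Read 2: bits[9:12] width=3 -> value=0 (bin 000); offset now 12 = byte 1 bit 4; 44 bits remain
Read 3: bits[12:21] width=9 -> value=150 (bin 010010110); offset now 21 = byte 2 bit 5; 35 bits remain
Read 4: bits[21:22] width=1 -> value=0 (bin 0); offset now 22 = byte 2 bit 6; 34 bits remain
Read 5: bits[22:24] width=2 -> value=0 (bin 00); offset now 24 = byte 3 bit 0; 32 bits remain
Read 6: bits[24:28] width=4 -> value=9 (bin 1001); offset now 28 = byte 3 bit 4; 28 bits remain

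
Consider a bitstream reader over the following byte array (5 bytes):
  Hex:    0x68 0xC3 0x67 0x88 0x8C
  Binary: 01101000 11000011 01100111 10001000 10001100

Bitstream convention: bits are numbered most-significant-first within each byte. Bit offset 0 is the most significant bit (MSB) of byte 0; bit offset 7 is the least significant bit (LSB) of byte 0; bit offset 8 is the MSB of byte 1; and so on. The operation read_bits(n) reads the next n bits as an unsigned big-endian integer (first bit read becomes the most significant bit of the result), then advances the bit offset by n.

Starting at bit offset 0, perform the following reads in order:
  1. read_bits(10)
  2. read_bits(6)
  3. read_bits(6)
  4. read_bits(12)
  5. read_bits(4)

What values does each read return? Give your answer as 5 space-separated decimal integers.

Read 1: bits[0:10] width=10 -> value=419 (bin 0110100011); offset now 10 = byte 1 bit 2; 30 bits remain
Read 2: bits[10:16] width=6 -> value=3 (bin 000011); offset now 16 = byte 2 bit 0; 24 bits remain
Read 3: bits[16:22] width=6 -> value=25 (bin 011001); offset now 22 = byte 2 bit 6; 18 bits remain
Read 4: bits[22:34] width=12 -> value=3618 (bin 111000100010); offset now 34 = byte 4 bit 2; 6 bits remain
Read 5: bits[34:38] width=4 -> value=3 (bin 0011); offset now 38 = byte 4 bit 6; 2 bits remain

Answer: 419 3 25 3618 3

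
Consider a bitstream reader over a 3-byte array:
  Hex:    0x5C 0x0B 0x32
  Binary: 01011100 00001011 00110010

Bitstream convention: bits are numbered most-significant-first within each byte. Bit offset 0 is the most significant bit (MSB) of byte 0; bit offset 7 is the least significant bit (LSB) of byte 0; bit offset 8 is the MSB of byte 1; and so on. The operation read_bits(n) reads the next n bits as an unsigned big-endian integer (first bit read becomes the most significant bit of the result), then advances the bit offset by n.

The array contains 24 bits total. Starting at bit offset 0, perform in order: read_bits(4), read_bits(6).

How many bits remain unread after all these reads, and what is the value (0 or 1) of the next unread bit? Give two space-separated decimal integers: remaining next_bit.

Answer: 14 0

Derivation:
Read 1: bits[0:4] width=4 -> value=5 (bin 0101); offset now 4 = byte 0 bit 4; 20 bits remain
Read 2: bits[4:10] width=6 -> value=48 (bin 110000); offset now 10 = byte 1 bit 2; 14 bits remain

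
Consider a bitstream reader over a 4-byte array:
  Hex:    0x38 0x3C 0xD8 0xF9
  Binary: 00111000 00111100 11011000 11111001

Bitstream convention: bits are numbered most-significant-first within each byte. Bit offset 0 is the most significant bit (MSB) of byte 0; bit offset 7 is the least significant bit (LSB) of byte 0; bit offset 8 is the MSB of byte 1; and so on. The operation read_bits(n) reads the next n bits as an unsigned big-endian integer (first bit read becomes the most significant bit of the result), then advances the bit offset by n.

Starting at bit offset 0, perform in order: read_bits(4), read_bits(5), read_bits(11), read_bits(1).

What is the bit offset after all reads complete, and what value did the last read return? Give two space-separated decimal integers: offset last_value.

Read 1: bits[0:4] width=4 -> value=3 (bin 0011); offset now 4 = byte 0 bit 4; 28 bits remain
Read 2: bits[4:9] width=5 -> value=16 (bin 10000); offset now 9 = byte 1 bit 1; 23 bits remain
Read 3: bits[9:20] width=11 -> value=973 (bin 01111001101); offset now 20 = byte 2 bit 4; 12 bits remain
Read 4: bits[20:21] width=1 -> value=1 (bin 1); offset now 21 = byte 2 bit 5; 11 bits remain

Answer: 21 1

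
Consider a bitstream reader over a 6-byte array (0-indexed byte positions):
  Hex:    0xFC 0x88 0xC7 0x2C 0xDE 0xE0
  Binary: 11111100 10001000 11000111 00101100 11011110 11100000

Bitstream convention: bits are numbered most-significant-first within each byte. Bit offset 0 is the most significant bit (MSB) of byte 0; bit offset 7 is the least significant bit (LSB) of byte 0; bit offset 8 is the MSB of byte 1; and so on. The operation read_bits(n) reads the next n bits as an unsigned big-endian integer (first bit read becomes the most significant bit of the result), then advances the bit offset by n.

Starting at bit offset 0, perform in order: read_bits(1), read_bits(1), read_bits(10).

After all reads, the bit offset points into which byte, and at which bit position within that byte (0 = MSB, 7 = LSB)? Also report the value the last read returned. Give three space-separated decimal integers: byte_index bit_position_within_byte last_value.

Read 1: bits[0:1] width=1 -> value=1 (bin 1); offset now 1 = byte 0 bit 1; 47 bits remain
Read 2: bits[1:2] width=1 -> value=1 (bin 1); offset now 2 = byte 0 bit 2; 46 bits remain
Read 3: bits[2:12] width=10 -> value=968 (bin 1111001000); offset now 12 = byte 1 bit 4; 36 bits remain

Answer: 1 4 968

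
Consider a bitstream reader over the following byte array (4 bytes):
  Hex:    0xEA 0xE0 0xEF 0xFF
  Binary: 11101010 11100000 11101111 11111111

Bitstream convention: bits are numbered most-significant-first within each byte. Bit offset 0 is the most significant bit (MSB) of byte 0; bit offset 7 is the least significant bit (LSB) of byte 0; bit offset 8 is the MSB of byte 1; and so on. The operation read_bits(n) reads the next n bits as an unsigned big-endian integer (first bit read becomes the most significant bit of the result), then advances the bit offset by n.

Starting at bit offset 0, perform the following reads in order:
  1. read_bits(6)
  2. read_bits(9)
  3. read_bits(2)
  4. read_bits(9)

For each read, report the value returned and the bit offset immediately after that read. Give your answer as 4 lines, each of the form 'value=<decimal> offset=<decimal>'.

Answer: value=58 offset=6
value=368 offset=15
value=1 offset=17
value=447 offset=26

Derivation:
Read 1: bits[0:6] width=6 -> value=58 (bin 111010); offset now 6 = byte 0 bit 6; 26 bits remain
Read 2: bits[6:15] width=9 -> value=368 (bin 101110000); offset now 15 = byte 1 bit 7; 17 bits remain
Read 3: bits[15:17] width=2 -> value=1 (bin 01); offset now 17 = byte 2 bit 1; 15 bits remain
Read 4: bits[17:26] width=9 -> value=447 (bin 110111111); offset now 26 = byte 3 bit 2; 6 bits remain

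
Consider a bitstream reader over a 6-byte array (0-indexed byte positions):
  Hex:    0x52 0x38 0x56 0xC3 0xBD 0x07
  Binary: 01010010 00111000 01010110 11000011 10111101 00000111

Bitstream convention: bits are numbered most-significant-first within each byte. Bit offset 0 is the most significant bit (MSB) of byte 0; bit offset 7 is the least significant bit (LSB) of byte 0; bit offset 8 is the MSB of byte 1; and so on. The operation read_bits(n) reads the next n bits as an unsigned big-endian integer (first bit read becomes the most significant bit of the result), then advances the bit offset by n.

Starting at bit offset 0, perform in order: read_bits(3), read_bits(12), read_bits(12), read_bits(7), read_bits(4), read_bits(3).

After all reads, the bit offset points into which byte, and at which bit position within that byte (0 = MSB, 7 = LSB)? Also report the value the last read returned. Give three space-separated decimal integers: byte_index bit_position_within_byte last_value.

Answer: 5 1 2

Derivation:
Read 1: bits[0:3] width=3 -> value=2 (bin 010); offset now 3 = byte 0 bit 3; 45 bits remain
Read 2: bits[3:15] width=12 -> value=2332 (bin 100100011100); offset now 15 = byte 1 bit 7; 33 bits remain
Read 3: bits[15:27] width=12 -> value=694 (bin 001010110110); offset now 27 = byte 3 bit 3; 21 bits remain
Read 4: bits[27:34] width=7 -> value=14 (bin 0001110); offset now 34 = byte 4 bit 2; 14 bits remain
Read 5: bits[34:38] width=4 -> value=15 (bin 1111); offset now 38 = byte 4 bit 6; 10 bits remain
Read 6: bits[38:41] width=3 -> value=2 (bin 010); offset now 41 = byte 5 bit 1; 7 bits remain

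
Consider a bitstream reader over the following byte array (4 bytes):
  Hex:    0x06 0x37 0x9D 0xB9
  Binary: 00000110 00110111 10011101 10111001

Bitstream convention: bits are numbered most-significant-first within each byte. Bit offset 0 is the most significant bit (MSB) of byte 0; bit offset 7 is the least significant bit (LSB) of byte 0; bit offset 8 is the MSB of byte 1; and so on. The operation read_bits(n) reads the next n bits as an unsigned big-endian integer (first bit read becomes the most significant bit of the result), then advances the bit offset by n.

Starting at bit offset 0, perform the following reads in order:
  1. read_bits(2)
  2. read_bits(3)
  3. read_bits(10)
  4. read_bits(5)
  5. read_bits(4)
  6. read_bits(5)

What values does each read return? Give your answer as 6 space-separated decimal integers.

Read 1: bits[0:2] width=2 -> value=0 (bin 00); offset now 2 = byte 0 bit 2; 30 bits remain
Read 2: bits[2:5] width=3 -> value=0 (bin 000); offset now 5 = byte 0 bit 5; 27 bits remain
Read 3: bits[5:15] width=10 -> value=795 (bin 1100011011); offset now 15 = byte 1 bit 7; 17 bits remain
Read 4: bits[15:20] width=5 -> value=25 (bin 11001); offset now 20 = byte 2 bit 4; 12 bits remain
Read 5: bits[20:24] width=4 -> value=13 (bin 1101); offset now 24 = byte 3 bit 0; 8 bits remain
Read 6: bits[24:29] width=5 -> value=23 (bin 10111); offset now 29 = byte 3 bit 5; 3 bits remain

Answer: 0 0 795 25 13 23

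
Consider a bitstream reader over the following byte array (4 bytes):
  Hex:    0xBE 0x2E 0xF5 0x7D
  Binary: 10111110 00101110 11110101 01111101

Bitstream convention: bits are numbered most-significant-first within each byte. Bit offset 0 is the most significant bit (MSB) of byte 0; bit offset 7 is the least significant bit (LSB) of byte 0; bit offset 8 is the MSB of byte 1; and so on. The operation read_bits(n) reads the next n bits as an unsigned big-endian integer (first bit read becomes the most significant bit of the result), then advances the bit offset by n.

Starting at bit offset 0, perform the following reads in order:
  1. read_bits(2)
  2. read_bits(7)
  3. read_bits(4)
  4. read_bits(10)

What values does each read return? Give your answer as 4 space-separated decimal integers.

Read 1: bits[0:2] width=2 -> value=2 (bin 10); offset now 2 = byte 0 bit 2; 30 bits remain
Read 2: bits[2:9] width=7 -> value=124 (bin 1111100); offset now 9 = byte 1 bit 1; 23 bits remain
Read 3: bits[9:13] width=4 -> value=5 (bin 0101); offset now 13 = byte 1 bit 5; 19 bits remain
Read 4: bits[13:23] width=10 -> value=890 (bin 1101111010); offset now 23 = byte 2 bit 7; 9 bits remain

Answer: 2 124 5 890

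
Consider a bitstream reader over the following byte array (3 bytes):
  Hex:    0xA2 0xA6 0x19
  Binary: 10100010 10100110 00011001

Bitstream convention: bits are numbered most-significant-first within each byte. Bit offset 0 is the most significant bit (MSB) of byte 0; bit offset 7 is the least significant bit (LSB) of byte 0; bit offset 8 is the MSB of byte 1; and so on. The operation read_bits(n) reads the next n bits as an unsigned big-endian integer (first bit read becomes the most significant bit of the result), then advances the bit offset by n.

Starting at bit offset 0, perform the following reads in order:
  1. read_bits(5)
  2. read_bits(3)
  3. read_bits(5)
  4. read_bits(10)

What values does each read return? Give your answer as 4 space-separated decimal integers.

Read 1: bits[0:5] width=5 -> value=20 (bin 10100); offset now 5 = byte 0 bit 5; 19 bits remain
Read 2: bits[5:8] width=3 -> value=2 (bin 010); offset now 8 = byte 1 bit 0; 16 bits remain
Read 3: bits[8:13] width=5 -> value=20 (bin 10100); offset now 13 = byte 1 bit 5; 11 bits remain
Read 4: bits[13:23] width=10 -> value=780 (bin 1100001100); offset now 23 = byte 2 bit 7; 1 bits remain

Answer: 20 2 20 780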